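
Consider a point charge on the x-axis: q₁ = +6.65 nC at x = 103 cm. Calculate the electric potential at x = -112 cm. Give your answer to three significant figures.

Electric potential is a scalar, so the contributions from each charge add algebraically: V = Σ kqᵢ/rᵢ.
V = k[(6.65×10⁻⁹)/(2.15)] = 27.8 V.

27.8 V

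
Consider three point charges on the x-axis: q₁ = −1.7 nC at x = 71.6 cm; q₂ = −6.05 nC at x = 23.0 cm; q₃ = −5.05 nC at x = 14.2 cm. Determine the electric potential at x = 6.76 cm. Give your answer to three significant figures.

Electric potential is a scalar, so the contributions from each charge add algebraically: V = Σ kqᵢ/rᵢ.
Distances from the field point to each charge: r₁ = 0.648 m, r₂ = 0.162 m, r₃ = 0.0744 m.
V = k[(-1.70×10⁻⁹)/(0.648) + (-6.05×10⁻⁹)/(0.162) + (-5.05×10⁻⁹)/(0.0744)] = -969 V.

-969 V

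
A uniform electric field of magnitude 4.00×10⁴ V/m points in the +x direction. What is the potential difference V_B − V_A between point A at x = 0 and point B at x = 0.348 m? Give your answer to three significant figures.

In a uniform field, potential decreases in the direction of E: V_B − V_A = −E·Δx.
V_B − V_A = −(4.00×10⁴ V/m)(0.348 m) = -1.39×10⁴ V.

-1.39×10⁴ V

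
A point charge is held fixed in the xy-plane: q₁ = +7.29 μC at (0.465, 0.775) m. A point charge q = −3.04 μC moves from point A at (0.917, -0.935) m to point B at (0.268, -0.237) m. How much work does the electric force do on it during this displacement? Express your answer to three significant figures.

0.0806 J

The work done by the electric force is W_field = −ΔU = −q(V_B − V_A) = q(V_A − V_B).
At A: distance to the source charge is 1.77 m; V_A = kq₁/r = 3.71×10⁴ V.
At B: distance to the source charge is 1.03 m; V_B = kq₁/r = 6.36×10⁴ V.
ΔV = V_B − V_A = 2.65×10⁴ V.
W_field = −qΔV = −(-3.04×10⁻⁶ C)(2.65×10⁴ V) = 0.0806 J.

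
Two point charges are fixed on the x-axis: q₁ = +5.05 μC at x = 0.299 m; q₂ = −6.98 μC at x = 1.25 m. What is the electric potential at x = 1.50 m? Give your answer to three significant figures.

The total potential is the scalar sum of each charge's contribution, V = Σ kqᵢ/rᵢ.
Distances from the field point to each charge: r₁ = 1.20 m, r₂ = 0.250 m.
V = k[(5.05×10⁻⁶)/(1.20) + (-6.98×10⁻⁶)/(0.250)] = -2.13×10⁵ V.

-2.13×10⁵ V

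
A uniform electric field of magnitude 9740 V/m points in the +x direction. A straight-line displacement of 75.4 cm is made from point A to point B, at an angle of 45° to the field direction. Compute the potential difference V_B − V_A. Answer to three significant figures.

Only the component of displacement along E changes the potential: ΔV = −E·d·cosθ.
ΔV = −(9740 V/m)(0.754 m)cos45° = -5190 V.

-5190 V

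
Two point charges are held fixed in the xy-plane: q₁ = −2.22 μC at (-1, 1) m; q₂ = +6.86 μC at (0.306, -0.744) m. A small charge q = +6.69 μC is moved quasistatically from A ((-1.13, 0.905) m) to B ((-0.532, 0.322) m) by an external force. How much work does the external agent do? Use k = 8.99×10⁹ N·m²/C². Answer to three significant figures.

For quasistatic motion the external work equals the change in potential energy: W_ext = qΔV = q(V_B − V_A).
At A: distances to the source charges are 0.161 m, 2.19 m; V_A = Σ kqᵢ/rᵢ = -9.57×10⁴ V.
At B: distances to the source charges are 0.824 m, 1.36 m; V_B = Σ kqᵢ/rᵢ = 2.13×10⁴ V.
ΔV = V_B − V_A = 1.17×10⁵ V.
W_ext = qΔV = (6.69×10⁻⁶ C)(1.17×10⁵ V) = 0.783 J.

0.783 J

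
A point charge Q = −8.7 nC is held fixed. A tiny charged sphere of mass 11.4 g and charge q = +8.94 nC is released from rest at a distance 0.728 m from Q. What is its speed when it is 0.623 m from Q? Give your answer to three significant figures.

5.33×10⁻³ m/s

Only the electrostatic force acts, so mechanical energy is conserved: ½mv² = U₁ − U₂ = kQq(1/r₁ − 1/r₂).
U₁ − U₂ = (8.99×10⁹ N·m²/C²)(-8.70×10⁻⁹ C)(8.94×10⁻⁹ C)(1/0.728 − 1/0.623) = 1.62×10⁻⁷ J.
v = √(2·1.62×10⁻⁷/0.0114) = 5.33×10⁻³ m/s.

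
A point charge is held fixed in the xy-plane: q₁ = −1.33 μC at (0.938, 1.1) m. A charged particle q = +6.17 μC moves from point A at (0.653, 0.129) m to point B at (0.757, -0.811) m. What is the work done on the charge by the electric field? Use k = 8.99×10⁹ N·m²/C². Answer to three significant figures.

The work done by the electric force is W_field = −ΔU = −q(V_B − V_A) = q(V_A − V_B).
At A: distance to the source charge is 1.01 m; V_A = kq₁/r = -1.18×10⁴ V.
At B: distance to the source charge is 1.92 m; V_B = kq₁/r = -6230 V.
ΔV = V_B − V_A = 5590 V.
W_field = −qΔV = −(6.17×10⁻⁶ C)(5590 V) = -0.0345 J.

-0.0345 J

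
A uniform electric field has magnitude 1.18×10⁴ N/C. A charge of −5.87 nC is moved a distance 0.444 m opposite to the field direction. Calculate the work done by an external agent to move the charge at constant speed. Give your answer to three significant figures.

The potential change for a displacement 0.444 m opposite to the field direction is ΔV = +Ed = 5240 V.
W_ext = qΔV = -3.08×10⁻⁵ J.

-3.08×10⁻⁵ J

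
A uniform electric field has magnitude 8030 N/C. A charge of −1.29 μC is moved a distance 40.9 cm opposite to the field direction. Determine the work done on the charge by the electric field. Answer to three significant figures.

The potential change for a displacement 40.9 cm opposite to the field direction is ΔV = +Ed = 3280 V.
W_field = −qΔV = 4.24×10⁻³ J.

4.24×10⁻³ J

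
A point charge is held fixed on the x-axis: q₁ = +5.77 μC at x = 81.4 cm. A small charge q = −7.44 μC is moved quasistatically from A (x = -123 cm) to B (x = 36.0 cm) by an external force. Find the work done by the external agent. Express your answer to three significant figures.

-0.661 J

For quasistatic motion the external work equals the change in potential energy: W_ext = qΔV = q(V_B − V_A).
At A: distance to the source charge is 2.04 m; V_A = kq₁/r = 2.54×10⁴ V.
At B: distance to the source charge is 0.454 m; V_B = kq₁/r = 1.14×10⁵ V.
ΔV = V_B − V_A = 8.89×10⁴ V.
W_ext = qΔV = (-7.44×10⁻⁶ C)(8.89×10⁴ V) = -0.661 J.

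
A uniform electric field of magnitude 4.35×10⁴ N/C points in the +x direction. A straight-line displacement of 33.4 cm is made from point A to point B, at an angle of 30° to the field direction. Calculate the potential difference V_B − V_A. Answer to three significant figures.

Only the component of displacement along E changes the potential: ΔV = −E·d·cosθ.
ΔV = −(4.35×10⁴ V/m)(0.334 m)cos30° = -1.26×10⁴ V.

-1.26×10⁴ V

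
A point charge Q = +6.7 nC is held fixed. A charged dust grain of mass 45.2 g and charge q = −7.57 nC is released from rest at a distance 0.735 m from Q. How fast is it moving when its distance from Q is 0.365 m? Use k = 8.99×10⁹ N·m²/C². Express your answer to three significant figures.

5.27×10⁻³ m/s

Only the electrostatic force acts, so mechanical energy is conserved: ½mv² = U₁ − U₂ = kQq(1/r₁ − 1/r₂).
U₁ − U₂ = (8.99×10⁹ N·m²/C²)(6.70×10⁻⁹ C)(-7.57×10⁻⁹ C)(1/0.735 − 1/0.365) = 6.29×10⁻⁷ J.
v = √(2·6.29×10⁻⁷/0.0452) = 5.27×10⁻³ m/s.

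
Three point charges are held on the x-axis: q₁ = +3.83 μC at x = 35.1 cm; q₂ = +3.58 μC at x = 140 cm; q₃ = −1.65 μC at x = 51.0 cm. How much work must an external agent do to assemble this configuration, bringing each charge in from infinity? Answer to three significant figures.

-0.299 J

The work to assemble the configuration equals its total potential energy, U = Σ kqᵢqⱼ/rᵢⱼ over all pairs.
Pair separations: r₁₂ = 1.05 m, r₁₃ = 0.159 m, r₂₃ = 0.890 m.
U = (0.118) + (-0.357) + (-0.0597) = -0.299 J.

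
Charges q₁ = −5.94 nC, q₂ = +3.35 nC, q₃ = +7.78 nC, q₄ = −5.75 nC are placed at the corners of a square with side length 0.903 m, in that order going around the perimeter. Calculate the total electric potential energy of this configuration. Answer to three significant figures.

The work to assemble the configuration equals its total potential energy, U = Σ kqᵢqⱼ/rᵢⱼ over all pairs.
The four side pairs have separation 0.903 m and the two diagonal pairs 1.28 m.
Summing all 6 pair terms gives U = -5.05×10⁻⁷ J.

-5.05×10⁻⁷ J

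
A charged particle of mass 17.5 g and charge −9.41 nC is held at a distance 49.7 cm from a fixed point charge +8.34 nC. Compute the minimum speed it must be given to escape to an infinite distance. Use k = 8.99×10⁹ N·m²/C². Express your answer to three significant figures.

To just escape, total mechanical energy must reach zero at infinity: ½mv²_min + U = 0, so ½mv²_min = −U = |kQq|/r.
|U| = |kQq|/r = (8.99×10⁹ N·m²/C²)(8.34×10⁻⁹)(9.41×10⁻⁹)/(0.497) = 1.42×10⁻⁶ J.
v_min = √(2|U|/m) = √(2·1.42×10⁻⁶/0.0175) = 0.0127 m/s.

0.0127 m/s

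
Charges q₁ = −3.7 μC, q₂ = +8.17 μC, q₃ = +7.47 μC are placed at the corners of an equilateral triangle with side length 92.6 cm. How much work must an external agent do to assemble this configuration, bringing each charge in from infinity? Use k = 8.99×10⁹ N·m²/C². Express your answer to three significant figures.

The work to assemble the configuration equals its total potential energy, U = Σ kqᵢqⱼ/rᵢⱼ over all pairs.
All three pair separations equal the side length, 0.926 m.
U = (-0.293) + (-0.268) + (0.593) = 0.0307 J.

0.0307 J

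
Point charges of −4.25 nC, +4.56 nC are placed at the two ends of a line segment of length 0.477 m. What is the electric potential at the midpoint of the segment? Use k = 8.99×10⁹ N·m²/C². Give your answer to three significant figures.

11.7 V

The total potential is the scalar sum of each charge's contribution, V = Σ kqᵢ/rᵢ.
Each charge is 0.238 m from the midpoint.
V = k[(-4.25×10⁻⁹)/(0.238) + (4.56×10⁻⁹)/(0.238)] = 11.7 V.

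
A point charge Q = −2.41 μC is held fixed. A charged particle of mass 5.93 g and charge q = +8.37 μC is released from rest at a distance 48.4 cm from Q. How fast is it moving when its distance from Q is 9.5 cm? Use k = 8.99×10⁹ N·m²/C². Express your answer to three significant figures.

Only the electrostatic force acts, so mechanical energy is conserved: ½mv² = U₁ − U₂ = kQq(1/r₁ − 1/r₂).
U₁ − U₂ = (8.99×10⁹ N·m²/C²)(-2.41×10⁻⁶ C)(8.37×10⁻⁶ C)(1/0.484 − 1/0.0950) = 1.53 J.
v = √(2·1.53/5.93×10⁻³) = 22.7 m/s.

22.7 m/s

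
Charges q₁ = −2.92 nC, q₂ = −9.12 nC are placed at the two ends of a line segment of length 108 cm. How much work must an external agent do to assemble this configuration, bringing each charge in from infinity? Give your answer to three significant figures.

The work to assemble the configuration equals its total potential energy, U = Σ kqᵢqⱼ/rᵢⱼ over all pairs.
The separation is r = 1.08 m.
U = (2.22×10⁻⁷) = 2.22×10⁻⁷ J.

2.22×10⁻⁷ J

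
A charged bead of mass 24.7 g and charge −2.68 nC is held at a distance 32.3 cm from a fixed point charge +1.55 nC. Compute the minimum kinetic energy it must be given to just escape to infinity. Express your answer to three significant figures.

1.16×10⁻⁷ J

To just escape, total mechanical energy must reach zero at infinity: ½mv²_min + U = 0, so ½mv²_min = −U = |kQq|/r.
|U| = |kQq|/r = (8.99×10⁹ N·m²/C²)(1.55×10⁻⁹)(2.68×10⁻⁹)/(0.323) = 1.16×10⁻⁷ J.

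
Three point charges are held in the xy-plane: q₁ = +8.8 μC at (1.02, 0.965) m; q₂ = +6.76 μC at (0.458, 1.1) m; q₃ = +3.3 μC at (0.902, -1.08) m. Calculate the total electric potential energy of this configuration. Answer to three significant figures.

1.14 J

The assembly work is the sum of pairwise potential energies, U = Σ_{i<j} kqᵢqⱼ/rᵢⱼ.
Pair separations: r₁₂ = 0.578 m, r₁₃ = 2.05 m, r₂₃ = 2.22 m.
U = (0.925) + (0.127) + (0.0901) = 1.14 J.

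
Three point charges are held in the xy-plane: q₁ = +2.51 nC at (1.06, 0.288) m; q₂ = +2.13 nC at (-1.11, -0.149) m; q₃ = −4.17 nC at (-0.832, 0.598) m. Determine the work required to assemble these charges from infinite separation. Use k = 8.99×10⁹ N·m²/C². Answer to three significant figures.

-1.28×10⁻⁷ J

The work to assemble the configuration equals its total potential energy, U = Σ kqᵢqⱼ/rᵢⱼ over all pairs.
Pair separations: r₁₂ = 2.21 m, r₁₃ = 1.92 m, r₂₃ = 0.797 m.
U = (2.17×10⁻⁸) + (-4.91×10⁻⁸) + (-1.00×10⁻⁷) = -1.28×10⁻⁷ J.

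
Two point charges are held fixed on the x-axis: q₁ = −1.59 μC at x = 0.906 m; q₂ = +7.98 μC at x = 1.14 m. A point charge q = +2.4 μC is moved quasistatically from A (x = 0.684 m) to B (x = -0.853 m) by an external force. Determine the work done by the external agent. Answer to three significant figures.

For quasistatic motion the external work equals the change in potential energy: W_ext = qΔV = q(V_B − V_A).
At A: distances to the source charges are 0.222 m, 0.456 m; V_A = Σ kqᵢ/rᵢ = 9.29×10⁴ V.
At B: distances to the source charges are 1.76 m, 1.99 m; V_B = Σ kqᵢ/rᵢ = 2.79×10⁴ V.
ΔV = V_B − V_A = -6.51×10⁴ V.
W_ext = qΔV = (2.40×10⁻⁶ C)(-6.51×10⁴ V) = -0.156 J.

-0.156 J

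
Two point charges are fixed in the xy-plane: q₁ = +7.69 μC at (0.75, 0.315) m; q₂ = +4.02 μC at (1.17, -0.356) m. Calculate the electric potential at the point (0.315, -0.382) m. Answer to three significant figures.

1.26×10⁵ V

Electric potential is a scalar, so the contributions from each charge add algebraically: V = Σ kqᵢ/rᵢ.
Distances from the field point to each charge: r₁ = 0.822 m, r₂ = 0.855 m.
V = k[(7.69×10⁻⁶)/(0.822) + (4.02×10⁻⁶)/(0.855)] = 1.26×10⁵ V.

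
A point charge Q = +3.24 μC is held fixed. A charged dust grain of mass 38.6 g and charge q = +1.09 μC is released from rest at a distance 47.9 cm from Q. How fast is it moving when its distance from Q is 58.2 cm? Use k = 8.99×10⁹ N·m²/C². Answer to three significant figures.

0.780 m/s

Only the electrostatic force acts, so mechanical energy is conserved: ½mv² = U₁ − U₂ = kQq(1/r₁ − 1/r₂).
U₁ − U₂ = (8.99×10⁹ N·m²/C²)(3.24×10⁻⁶ C)(1.09×10⁻⁶ C)(1/0.479 − 1/0.582) = 0.0117 J.
v = √(2·0.0117/0.0386) = 0.780 m/s.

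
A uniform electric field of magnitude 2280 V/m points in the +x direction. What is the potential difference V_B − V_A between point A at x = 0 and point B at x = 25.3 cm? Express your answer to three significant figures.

-577 V

In a uniform field, potential decreases in the direction of E: V_B − V_A = −E·Δx.
V_B − V_A = −(2280 V/m)(0.253 m) = -577 V.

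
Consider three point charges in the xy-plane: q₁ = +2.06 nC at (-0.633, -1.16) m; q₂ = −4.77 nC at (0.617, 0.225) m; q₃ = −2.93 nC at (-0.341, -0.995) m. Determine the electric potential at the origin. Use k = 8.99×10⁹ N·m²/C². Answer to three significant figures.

Electric potential is a scalar, so the contributions from each charge add algebraically: V = Σ kqᵢ/rᵢ.
Distances from the field point to each charge: r₁ = 1.32 m, r₂ = 0.657 m, r₃ = 1.05 m.
V = k[(2.06×10⁻⁹)/(1.32) + (-4.77×10⁻⁹)/(0.657) + (-2.93×10⁻⁹)/(1.05)] = -76.3 V.

-76.3 V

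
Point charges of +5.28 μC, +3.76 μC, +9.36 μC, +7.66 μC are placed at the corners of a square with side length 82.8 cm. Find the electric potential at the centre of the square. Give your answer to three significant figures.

The total potential is the scalar sum of each charge's contribution, V = Σ kqᵢ/rᵢ.
The distance from each corner to the centre is a√2/2 = 0.585 m.
V = k[(5.28×10⁻⁶)/(0.585) + (3.76×10⁻⁶)/(0.585) + (9.36×10⁻⁶)/(0.585) + (7.66×10⁻⁶)/(0.585)] = 4.00×10⁵ V.

4.00×10⁵ V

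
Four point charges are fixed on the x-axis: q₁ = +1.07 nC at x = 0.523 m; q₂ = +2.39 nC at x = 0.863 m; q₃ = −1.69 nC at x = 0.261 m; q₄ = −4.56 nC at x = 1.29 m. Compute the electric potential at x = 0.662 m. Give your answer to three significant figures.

The total potential is the scalar sum of each charge's contribution, V = Σ kqᵢ/rᵢ.
Distances from the field point to each charge: r₁ = 0.139 m, r₂ = 0.201 m, r₃ = 0.401 m, r₄ = 0.628 m.
V = k[(1.07×10⁻⁹)/(0.139) + (2.39×10⁻⁹)/(0.201) + (-1.69×10⁻⁹)/(0.401) + (-4.56×10⁻⁹)/(0.628)] = 72.9 V.

72.9 V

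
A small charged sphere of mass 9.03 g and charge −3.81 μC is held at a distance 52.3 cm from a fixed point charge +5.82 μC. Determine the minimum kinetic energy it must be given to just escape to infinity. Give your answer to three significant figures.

To just escape, total mechanical energy must reach zero at infinity: ½mv²_min + U = 0, so ½mv²_min = −U = |kQq|/r.
|U| = |kQq|/r = (8.99×10⁹ N·m²/C²)(5.82×10⁻⁶)(3.81×10⁻⁶)/(0.523) = 0.381 J.

0.381 J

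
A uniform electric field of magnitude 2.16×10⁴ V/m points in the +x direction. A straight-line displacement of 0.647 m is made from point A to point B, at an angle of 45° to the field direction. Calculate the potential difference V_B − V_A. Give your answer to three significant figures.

-9880 V

Only the component of displacement along E changes the potential: ΔV = −E·d·cosθ.
ΔV = −(2.16×10⁴ V/m)(0.647 m)cos45° = -9880 V.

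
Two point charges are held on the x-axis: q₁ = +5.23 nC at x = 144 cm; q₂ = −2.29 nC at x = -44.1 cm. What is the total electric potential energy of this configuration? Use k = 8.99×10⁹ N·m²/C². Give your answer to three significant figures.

-5.72×10⁻⁸ J

The work to assemble the configuration equals its total potential energy, U = Σ kqᵢqⱼ/rᵢⱼ over all pairs.
Pair separations: r₁₂ = 1.88 m.
U = (-5.72×10⁻⁸) = -5.72×10⁻⁸ J.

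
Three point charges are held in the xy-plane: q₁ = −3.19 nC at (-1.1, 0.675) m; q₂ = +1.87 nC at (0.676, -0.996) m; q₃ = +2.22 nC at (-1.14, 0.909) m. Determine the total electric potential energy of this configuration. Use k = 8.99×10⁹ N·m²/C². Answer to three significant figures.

The assembly work is the sum of pairwise potential energies, U = Σ_{i<j} kqᵢqⱼ/rᵢⱼ.
Pair separations: r₁₂ = 2.44 m, r₁₃ = 0.237 m, r₂₃ = 2.63 m.
U = (-2.20×10⁻⁸) + (-2.68×10⁻⁷) + (1.42×10⁻⁸) = -2.76×10⁻⁷ J.

-2.76×10⁻⁷ J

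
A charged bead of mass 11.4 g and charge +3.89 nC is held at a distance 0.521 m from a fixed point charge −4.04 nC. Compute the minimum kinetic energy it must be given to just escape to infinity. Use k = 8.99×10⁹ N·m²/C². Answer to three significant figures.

To just escape, total mechanical energy must reach zero at infinity: ½mv²_min + U = 0, so ½mv²_min = −U = |kQq|/r.
|U| = |kQq|/r = (8.99×10⁹ N·m²/C²)(4.04×10⁻⁹)(3.89×10⁻⁹)/(0.521) = 2.71×10⁻⁷ J.

2.71×10⁻⁷ J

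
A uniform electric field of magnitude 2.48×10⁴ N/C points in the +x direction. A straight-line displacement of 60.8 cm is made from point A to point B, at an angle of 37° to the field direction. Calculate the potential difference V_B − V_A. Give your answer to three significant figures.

Only the component of displacement along E changes the potential: ΔV = −E·d·cosθ.
ΔV = −(2.48×10⁴ V/m)(0.608 m)cos37° = -1.20×10⁴ V.

-1.20×10⁴ V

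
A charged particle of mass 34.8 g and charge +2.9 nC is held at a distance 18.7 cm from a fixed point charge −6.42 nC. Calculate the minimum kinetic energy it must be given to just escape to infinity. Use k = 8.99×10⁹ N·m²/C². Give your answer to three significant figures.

To just escape, total mechanical energy must reach zero at infinity: ½mv²_min + U = 0, so ½mv²_min = −U = |kQq|/r.
|U| = |kQq|/r = (8.99×10⁹ N·m²/C²)(6.42×10⁻⁹)(2.90×10⁻⁹)/(0.187) = 8.95×10⁻⁷ J.

8.95×10⁻⁷ J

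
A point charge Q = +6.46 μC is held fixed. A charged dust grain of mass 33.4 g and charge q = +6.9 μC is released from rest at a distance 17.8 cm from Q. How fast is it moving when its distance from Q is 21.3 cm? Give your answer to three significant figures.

4.71 m/s

Only the electrostatic force acts, so mechanical energy is conserved: ½mv² = U₁ − U₂ = kQq(1/r₁ − 1/r₂).
U₁ − U₂ = (8.99×10⁹ N·m²/C²)(6.46×10⁻⁶ C)(6.90×10⁻⁶ C)(1/0.178 − 1/0.213) = 0.370 J.
v = √(2·0.370/0.0334) = 4.71 m/s.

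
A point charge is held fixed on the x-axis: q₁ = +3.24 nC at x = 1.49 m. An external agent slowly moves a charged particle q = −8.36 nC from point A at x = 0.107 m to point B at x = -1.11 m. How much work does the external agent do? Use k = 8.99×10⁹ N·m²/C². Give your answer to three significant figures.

8.24×10⁻⁸ J

For quasistatic motion the external work equals the change in potential energy: W_ext = qΔV = q(V_B − V_A).
At A: distance to the source charge is 1.38 m; V_A = kq₁/r = 21.1 V.
At B: distance to the source charge is 2.60 m; V_B = kq₁/r = 11.2 V.
ΔV = V_B − V_A = -9.86 V.
W_ext = qΔV = (-8.36×10⁻⁹ C)(-9.86 V) = 8.24×10⁻⁸ J.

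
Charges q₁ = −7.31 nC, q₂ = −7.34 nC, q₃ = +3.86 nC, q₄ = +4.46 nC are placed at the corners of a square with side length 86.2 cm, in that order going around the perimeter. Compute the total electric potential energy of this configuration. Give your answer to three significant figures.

-3.46×10⁻⁷ J

The assembly work is the sum of pairwise potential energies, U = Σ_{i<j} kqᵢqⱼ/rᵢⱼ.
The four side pairs have separation 0.862 m and the two diagonal pairs 1.22 m.
Summing all 6 pair terms gives U = -3.46×10⁻⁷ J.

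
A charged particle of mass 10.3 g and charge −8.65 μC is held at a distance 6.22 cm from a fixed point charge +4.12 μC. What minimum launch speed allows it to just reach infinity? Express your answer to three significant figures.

To just escape, total mechanical energy must reach zero at infinity: ½mv²_min + U = 0, so ½mv²_min = −U = |kQq|/r.
|U| = |kQq|/r = (8.99×10⁹ N·m²/C²)(4.12×10⁻⁶)(8.65×10⁻⁶)/(0.0622) = 5.15 J.
v_min = √(2|U|/m) = √(2·5.15/0.0103) = 31.6 m/s.

31.6 m/s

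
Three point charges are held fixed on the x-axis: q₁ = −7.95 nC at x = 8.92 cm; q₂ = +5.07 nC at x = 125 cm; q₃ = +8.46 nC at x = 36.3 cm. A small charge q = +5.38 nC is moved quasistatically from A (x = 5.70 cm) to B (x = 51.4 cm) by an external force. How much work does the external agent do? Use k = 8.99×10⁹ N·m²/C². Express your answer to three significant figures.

For quasistatic motion the external work equals the change in potential energy: W_ext = qΔV = q(V_B − V_A).
At A: distances to the source charges are 0.0322 m, 1.19 m, 0.306 m; V_A = Σ kqᵢ/rᵢ = -1930 V.
At B: distances to the source charges are 0.425 m, 0.736 m, 0.151 m; V_B = Σ kqᵢ/rᵢ = 397 V.
ΔV = V_B − V_A = 2330 V.
W_ext = qΔV = (5.38×10⁻⁹ C)(2330 V) = 1.25×10⁻⁵ J.

1.25×10⁻⁵ J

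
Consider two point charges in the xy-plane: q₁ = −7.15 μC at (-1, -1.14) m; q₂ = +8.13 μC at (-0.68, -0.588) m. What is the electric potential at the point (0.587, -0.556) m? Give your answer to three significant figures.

Electric potential is a scalar, so the contributions from each charge add algebraically: V = Σ kqᵢ/rᵢ.
Distances from the field point to each charge: r₁ = 1.69 m, r₂ = 1.27 m.
V = k[(-7.15×10⁻⁶)/(1.69) + (8.13×10⁻⁶)/(1.27)] = 1.97×10⁴ V.

1.97×10⁴ V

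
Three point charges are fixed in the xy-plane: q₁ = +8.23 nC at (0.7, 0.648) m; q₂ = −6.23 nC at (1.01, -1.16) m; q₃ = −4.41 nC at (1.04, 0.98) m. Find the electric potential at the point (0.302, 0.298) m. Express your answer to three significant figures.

Electric potential is a scalar, so the contributions from each charge add algebraically: V = Σ kqᵢ/rᵢ.
Distances from the field point to each charge: r₁ = 0.530 m, r₂ = 1.62 m, r₃ = 1.00 m.
V = k[(8.23×10⁻⁹)/(0.530) + (-6.23×10⁻⁹)/(1.62) + (-4.41×10⁻⁹)/(1.00)] = 65.6 V.

65.6 V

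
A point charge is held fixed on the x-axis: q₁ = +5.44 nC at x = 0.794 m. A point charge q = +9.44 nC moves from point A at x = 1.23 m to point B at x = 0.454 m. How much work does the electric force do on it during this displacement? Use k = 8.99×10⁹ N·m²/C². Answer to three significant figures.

-2.99×10⁻⁷ J

The work done by the electric force is W_field = −ΔU = −q(V_B − V_A) = q(V_A − V_B).
At A: distance to the source charge is 0.436 m; V_A = kq₁/r = 112 V.
At B: distance to the source charge is 0.340 m; V_B = kq₁/r = 144 V.
ΔV = V_B − V_A = 31.7 V.
W_field = −qΔV = −(9.44×10⁻⁹ C)(31.7 V) = -2.99×10⁻⁷ J.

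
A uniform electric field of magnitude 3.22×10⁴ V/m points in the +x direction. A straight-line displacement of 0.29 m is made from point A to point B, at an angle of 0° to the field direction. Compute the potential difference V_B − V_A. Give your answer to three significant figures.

-9340 V

Only the component of displacement along E changes the potential: ΔV = −E·d·cosθ.
ΔV = −(3.22×10⁴ V/m)(0.290 m)cos0° = -9340 V.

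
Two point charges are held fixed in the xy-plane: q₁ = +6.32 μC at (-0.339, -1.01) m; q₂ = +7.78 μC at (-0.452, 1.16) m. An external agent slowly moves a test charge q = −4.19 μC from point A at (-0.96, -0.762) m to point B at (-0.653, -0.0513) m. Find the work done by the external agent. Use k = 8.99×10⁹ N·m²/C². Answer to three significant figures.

For quasistatic motion the external work equals the change in potential energy: W_ext = qΔV = q(V_B − V_A).
At A: distances to the source charges are 0.669 m, 1.99 m; V_A = Σ kqᵢ/rᵢ = 1.20×10⁵ V.
At B: distances to the source charges are 1.01 m, 1.23 m; V_B = Σ kqᵢ/rᵢ = 1.13×10⁵ V.
ΔV = V_B − V_A = -6870 V.
W_ext = qΔV = (-4.19×10⁻⁶ C)(-6870 V) = 0.0288 J.

0.0288 J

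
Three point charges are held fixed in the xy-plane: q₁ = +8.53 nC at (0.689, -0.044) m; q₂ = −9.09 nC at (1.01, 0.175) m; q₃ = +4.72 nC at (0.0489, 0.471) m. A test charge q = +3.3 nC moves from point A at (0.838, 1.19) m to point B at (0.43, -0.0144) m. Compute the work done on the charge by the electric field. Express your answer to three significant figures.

-6.83×10⁻⁷ J

The work done by the electric force is W_field = −ΔU = −q(V_B − V_A) = q(V_A − V_B).
At A: distances to the source charges are 1.24 m, 1.03 m, 1.07 m; V_A = Σ kqᵢ/rᵢ = 22.1 V.
At B: distances to the source charges are 0.261 m, 0.610 m, 0.617 m; V_B = Σ kqᵢ/rᵢ = 229 V.
ΔV = V_B − V_A = 207 V.
W_field = −qΔV = −(3.30×10⁻⁹ C)(207 V) = -6.83×10⁻⁷ J.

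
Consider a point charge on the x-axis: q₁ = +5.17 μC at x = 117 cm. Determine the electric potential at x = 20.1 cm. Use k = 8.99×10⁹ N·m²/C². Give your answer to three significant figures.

Electric potential is a scalar, so the contributions from each charge add algebraically: V = Σ kqᵢ/rᵢ.
V = k[(5.17×10⁻⁶)/(0.969)] = 4.80×10⁴ V.

4.80×10⁴ V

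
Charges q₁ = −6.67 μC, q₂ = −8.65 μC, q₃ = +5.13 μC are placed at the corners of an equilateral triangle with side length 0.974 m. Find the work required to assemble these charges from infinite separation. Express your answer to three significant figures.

-0.193 J

The work to assemble the configuration equals its total potential energy, U = Σ kqᵢqⱼ/rᵢⱼ over all pairs.
All three pair separations equal the side length, 0.974 m.
U = (0.533) + (-0.316) + (-0.410) = -0.193 J.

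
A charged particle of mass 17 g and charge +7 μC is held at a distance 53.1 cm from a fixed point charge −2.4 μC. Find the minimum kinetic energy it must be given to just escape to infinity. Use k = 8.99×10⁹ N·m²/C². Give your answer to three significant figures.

To just escape, total mechanical energy must reach zero at infinity: ½mv²_min + U = 0, so ½mv²_min = −U = |kQq|/r.
|U| = |kQq|/r = (8.99×10⁹ N·m²/C²)(2.40×10⁻⁶)(7.00×10⁻⁶)/(0.531) = 0.284 J.

0.284 J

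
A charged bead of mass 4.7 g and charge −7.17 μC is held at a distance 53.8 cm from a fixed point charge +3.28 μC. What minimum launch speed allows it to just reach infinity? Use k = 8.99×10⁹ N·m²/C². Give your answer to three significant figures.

To just escape, total mechanical energy must reach zero at infinity: ½mv²_min + U = 0, so ½mv²_min = −U = |kQq|/r.
|U| = |kQq|/r = (8.99×10⁹ N·m²/C²)(3.28×10⁻⁶)(7.17×10⁻⁶)/(0.538) = 0.393 J.
v_min = √(2|U|/m) = √(2·0.393/4.70×10⁻³) = 12.9 m/s.

12.9 m/s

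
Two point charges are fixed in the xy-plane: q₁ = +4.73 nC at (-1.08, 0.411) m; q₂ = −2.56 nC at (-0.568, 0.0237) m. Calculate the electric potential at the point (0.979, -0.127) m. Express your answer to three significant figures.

The total potential is the scalar sum of each charge's contribution, V = Σ kqᵢ/rᵢ.
Distances from the field point to each charge: r₁ = 2.13 m, r₂ = 1.55 m.
V = k[(4.73×10⁻⁹)/(2.13) + (-2.56×10⁻⁹)/(1.55)] = 5.17 V.

5.17 V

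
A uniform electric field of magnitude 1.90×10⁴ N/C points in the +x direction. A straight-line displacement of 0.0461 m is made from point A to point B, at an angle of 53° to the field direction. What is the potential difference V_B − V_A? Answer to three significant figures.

Only the component of displacement along E changes the potential: ΔV = −E·d·cosθ.
ΔV = −(1.90×10⁴ V/m)(0.0461 m)cos53° = -527 V.

-527 V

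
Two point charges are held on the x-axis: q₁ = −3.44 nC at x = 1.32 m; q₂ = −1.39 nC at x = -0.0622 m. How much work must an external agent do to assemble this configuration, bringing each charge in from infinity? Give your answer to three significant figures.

3.11×10⁻⁸ J

The work to assemble the configuration equals its total potential energy, U = Σ kqᵢqⱼ/rᵢⱼ over all pairs.
Pair separations: r₁₂ = 1.38 m.
U = (3.11×10⁻⁸) = 3.11×10⁻⁸ J.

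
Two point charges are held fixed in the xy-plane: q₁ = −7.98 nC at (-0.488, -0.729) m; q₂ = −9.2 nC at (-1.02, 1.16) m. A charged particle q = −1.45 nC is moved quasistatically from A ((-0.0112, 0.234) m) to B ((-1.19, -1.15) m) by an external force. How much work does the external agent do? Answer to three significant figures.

-5.53×10⁻⁹ J

For quasistatic motion the external work equals the change in potential energy: W_ext = qΔV = q(V_B − V_A).
At A: distances to the source charges are 1.07 m, 1.37 m; V_A = Σ kqᵢ/rᵢ = -127 V.
At B: distances to the source charges are 0.819 m, 2.32 m; V_B = Σ kqᵢ/rᵢ = -123 V.
ΔV = V_B − V_A = 3.81 V.
W_ext = qΔV = (-1.45×10⁻⁹ C)(3.81 V) = -5.53×10⁻⁹ J.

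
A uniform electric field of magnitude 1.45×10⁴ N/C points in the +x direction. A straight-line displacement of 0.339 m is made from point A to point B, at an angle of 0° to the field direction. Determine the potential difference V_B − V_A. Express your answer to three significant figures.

Only the component of displacement along E changes the potential: ΔV = −E·d·cosθ.
ΔV = −(1.45×10⁴ V/m)(0.339 m)cos0° = -4920 V.

-4920 V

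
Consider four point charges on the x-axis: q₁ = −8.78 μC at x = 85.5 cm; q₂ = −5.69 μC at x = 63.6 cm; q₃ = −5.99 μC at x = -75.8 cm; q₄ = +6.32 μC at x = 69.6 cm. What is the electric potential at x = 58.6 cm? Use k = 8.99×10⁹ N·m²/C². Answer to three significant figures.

Electric potential is a scalar, so the contributions from each charge add algebraically: V = Σ kqᵢ/rᵢ.
Distances from the field point to each charge: r₁ = 0.269 m, r₂ = 0.0500 m, r₃ = 1.34 m, r₄ = 0.110 m.
V = k[(-8.78×10⁻⁶)/(0.269) + (-5.69×10⁻⁶)/(0.0500) + (-5.99×10⁻⁶)/(1.34) + (6.32×10⁻⁶)/(0.110)] = -8.40×10⁵ V.

-8.40×10⁵ V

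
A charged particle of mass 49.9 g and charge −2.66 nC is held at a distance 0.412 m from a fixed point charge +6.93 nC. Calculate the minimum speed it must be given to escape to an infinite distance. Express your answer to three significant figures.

4.02×10⁻³ m/s

To just escape, total mechanical energy must reach zero at infinity: ½mv²_min + U = 0, so ½mv²_min = −U = |kQq|/r.
|U| = |kQq|/r = (8.99×10⁹ N·m²/C²)(6.93×10⁻⁹)(2.66×10⁻⁹)/(0.412) = 4.02×10⁻⁷ J.
v_min = √(2|U|/m) = √(2·4.02×10⁻⁷/0.0499) = 4.02×10⁻³ m/s.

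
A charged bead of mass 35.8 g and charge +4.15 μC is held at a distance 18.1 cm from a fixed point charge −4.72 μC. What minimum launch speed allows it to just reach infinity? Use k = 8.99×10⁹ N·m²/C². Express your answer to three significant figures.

To just escape, total mechanical energy must reach zero at infinity: ½mv²_min + U = 0, so ½mv²_min = −U = |kQq|/r.
|U| = |kQq|/r = (8.99×10⁹ N·m²/C²)(4.72×10⁻⁶)(4.15×10⁻⁶)/(0.181) = 0.973 J.
v_min = √(2|U|/m) = √(2·0.973/0.0358) = 7.37 m/s.

7.37 m/s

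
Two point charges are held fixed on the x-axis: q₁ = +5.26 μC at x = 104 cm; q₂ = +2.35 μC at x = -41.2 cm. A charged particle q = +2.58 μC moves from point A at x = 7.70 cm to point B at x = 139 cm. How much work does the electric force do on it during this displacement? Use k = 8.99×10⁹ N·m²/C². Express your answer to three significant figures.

-0.141 J

The work done by the electric force is W_field = −ΔU = −q(V_B − V_A) = q(V_A − V_B).
At A: distances to the source charges are 0.963 m, 0.489 m; V_A = Σ kqᵢ/rᵢ = 9.23×10⁴ V.
At B: distances to the source charges are 0.350 m, 1.80 m; V_B = Σ kqᵢ/rᵢ = 1.47×10⁵ V.
ΔV = V_B − V_A = 5.45×10⁴ V.
W_field = −qΔV = −(2.58×10⁻⁶ C)(5.45×10⁴ V) = -0.141 J.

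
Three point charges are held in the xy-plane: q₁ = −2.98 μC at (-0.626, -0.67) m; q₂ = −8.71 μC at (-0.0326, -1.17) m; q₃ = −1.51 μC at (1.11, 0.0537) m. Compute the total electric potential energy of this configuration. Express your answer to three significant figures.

0.393 J

The assembly work is the sum of pairwise potential energies, U = Σ_{i<j} kqᵢqⱼ/rᵢⱼ.
Pair separations: r₁₂ = 0.776 m, r₁₃ = 1.88 m, r₂₃ = 1.67 m.
U = (0.301) + (0.0215) + (0.0706) = 0.393 J.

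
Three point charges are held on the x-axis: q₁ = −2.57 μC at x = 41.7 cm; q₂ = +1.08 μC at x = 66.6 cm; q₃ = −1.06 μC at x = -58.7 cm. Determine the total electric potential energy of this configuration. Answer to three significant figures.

The work to assemble the configuration equals its total potential energy, U = Σ kqᵢqⱼ/rᵢⱼ over all pairs.
Pair separations: r₁₂ = 0.249 m, r₁₃ = 1.00 m, r₂₃ = 1.25 m.
U = (-0.100) + (0.0244) + (-8.21×10⁻³) = -0.0840 J.

-0.0840 J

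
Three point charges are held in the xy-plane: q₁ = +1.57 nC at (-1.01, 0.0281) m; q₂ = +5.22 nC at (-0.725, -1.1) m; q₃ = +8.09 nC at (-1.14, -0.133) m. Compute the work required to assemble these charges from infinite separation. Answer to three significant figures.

9.76×10⁻⁷ J

The assembly work is the sum of pairwise potential energies, U = Σ_{i<j} kqᵢqⱼ/rᵢⱼ.
Pair separations: r₁₂ = 1.16 m, r₁₃ = 0.207 m, r₂₃ = 1.05 m.
U = (6.33×10⁻⁸) + (5.52×10⁻⁷) + (3.61×10⁻⁷) = 9.76×10⁻⁷ J.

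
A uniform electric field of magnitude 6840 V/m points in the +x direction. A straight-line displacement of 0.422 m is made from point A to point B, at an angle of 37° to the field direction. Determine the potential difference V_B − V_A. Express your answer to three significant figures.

-2310 V

Only the component of displacement along E changes the potential: ΔV = −E·d·cosθ.
ΔV = −(6840 V/m)(0.422 m)cos37° = -2310 V.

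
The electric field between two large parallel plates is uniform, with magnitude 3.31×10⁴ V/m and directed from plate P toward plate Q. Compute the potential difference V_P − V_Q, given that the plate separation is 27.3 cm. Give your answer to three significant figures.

In a uniform field, potential decreases in the direction of E: ΔV = −E·d for a displacement d parallel to E.
Going from Q to P is a displacement of 27.3 cm opposite to the field, so V_P − V_Q = +Ed = 9040 V.

9040 V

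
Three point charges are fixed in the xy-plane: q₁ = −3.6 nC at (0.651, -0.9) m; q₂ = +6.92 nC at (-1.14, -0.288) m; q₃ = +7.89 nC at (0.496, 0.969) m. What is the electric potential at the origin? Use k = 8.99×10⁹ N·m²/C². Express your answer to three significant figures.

88.9 V

Electric potential is a scalar, so the contributions from each charge add algebraically: V = Σ kqᵢ/rᵢ.
Distances from the field point to each charge: r₁ = 1.11 m, r₂ = 1.18 m, r₃ = 1.09 m.
V = k[(-3.60×10⁻⁹)/(1.11) + (6.92×10⁻⁹)/(1.18) + (7.89×10⁻⁹)/(1.09)] = 88.9 V.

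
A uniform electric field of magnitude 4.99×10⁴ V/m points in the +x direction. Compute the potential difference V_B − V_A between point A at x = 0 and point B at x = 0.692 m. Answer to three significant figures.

In a uniform field, potential decreases in the direction of E: V_B − V_A = −E·Δx.
V_B − V_A = −(4.99×10⁴ V/m)(0.692 m) = -3.45×10⁴ V.

-3.45×10⁴ V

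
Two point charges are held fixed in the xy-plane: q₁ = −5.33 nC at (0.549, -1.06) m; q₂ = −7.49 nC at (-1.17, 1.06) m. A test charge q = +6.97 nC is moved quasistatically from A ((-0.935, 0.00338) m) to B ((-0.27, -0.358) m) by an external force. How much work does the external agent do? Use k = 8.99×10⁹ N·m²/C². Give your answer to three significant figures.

For quasistatic motion the external work equals the change in potential energy: W_ext = qΔV = q(V_B − V_A).
At A: distances to the source charges are 1.83 m, 1.08 m; V_A = Σ kqᵢ/rᵢ = -88.5 V.
At B: distances to the source charges are 1.08 m, 1.68 m; V_B = Σ kqᵢ/rᵢ = -84.5 V.
ΔV = V_B − V_A = 3.94 V.
W_ext = qΔV = (6.97×10⁻⁹ C)(3.94 V) = 2.75×10⁻⁸ J.

2.75×10⁻⁸ J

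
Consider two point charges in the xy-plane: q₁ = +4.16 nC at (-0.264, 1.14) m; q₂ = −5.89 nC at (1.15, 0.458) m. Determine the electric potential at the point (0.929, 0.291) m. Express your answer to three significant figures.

Electric potential is a scalar, so the contributions from each charge add algebraically: V = Σ kqᵢ/rᵢ.
Distances from the field point to each charge: r₁ = 1.46 m, r₂ = 0.277 m.
V = k[(4.16×10⁻⁹)/(1.46) + (-5.89×10⁻⁹)/(0.277)] = -166 V.

-166 V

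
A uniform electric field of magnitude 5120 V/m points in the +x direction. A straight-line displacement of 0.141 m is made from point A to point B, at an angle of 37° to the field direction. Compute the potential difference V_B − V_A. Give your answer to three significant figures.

-577 V

Only the component of displacement along E changes the potential: ΔV = −E·d·cosθ.
ΔV = −(5120 V/m)(0.141 m)cos37° = -577 V.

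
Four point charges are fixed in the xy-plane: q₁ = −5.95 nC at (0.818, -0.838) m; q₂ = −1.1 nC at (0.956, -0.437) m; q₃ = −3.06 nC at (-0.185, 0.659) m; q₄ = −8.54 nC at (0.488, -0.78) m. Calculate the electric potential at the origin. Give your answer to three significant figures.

-179 V

The total potential is the scalar sum of each charge's contribution, V = Σ kqᵢ/rᵢ.
Distances from the field point to each charge: r₁ = 1.17 m, r₂ = 1.05 m, r₃ = 0.684 m, r₄ = 0.920 m.
V = k[(-5.95×10⁻⁹)/(1.17) + (-1.10×10⁻⁹)/(1.05) + (-3.06×10⁻⁹)/(0.684) + (-8.54×10⁻⁹)/(0.920)] = -179 V.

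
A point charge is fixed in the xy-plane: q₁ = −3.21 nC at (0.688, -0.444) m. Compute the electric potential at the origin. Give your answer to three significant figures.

The total potential is the scalar sum of each charge's contribution, V = Σ kqᵢ/rᵢ.
Distances from the field point to each charge: r₁ = 0.819 m.
V = k[(-3.21×10⁻⁹)/(0.819)] = -35.2 V.

-35.2 V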